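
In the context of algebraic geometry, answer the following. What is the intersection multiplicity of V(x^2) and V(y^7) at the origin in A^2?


The intersection multiplicity of V(x^a) and V(y^b) at the origin is:
I(O; V(x^2), V(y^7)) = dim_k(k[x,y]/(x^2, y^7))
A basis for k[x,y]/(x^2, y^7) is the set of monomials x^i * y^j
where 0 <= i < 2 and 0 <= j < 7.
The number of such monomials is 2 * 7 = 14

14


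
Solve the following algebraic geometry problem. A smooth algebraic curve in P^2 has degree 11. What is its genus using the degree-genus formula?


Using the genus formula for smooth plane curves:
g = (d-1)(d-2)/2
g = (11-1)(11-2)/2
g = 10*9/2
g = 90/2 = 45

45


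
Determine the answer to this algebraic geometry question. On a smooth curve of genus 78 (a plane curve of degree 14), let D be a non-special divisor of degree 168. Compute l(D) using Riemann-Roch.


First, compute the genus of a smooth plane curve of degree 14:
g = (d-1)(d-2)/2 = (14-1)(14-2)/2 = 78
For a non-special divisor D (i.e., h^1(D) = 0), Riemann-Roch gives:
l(D) = deg(D) - g + 1
Since deg(D) = 168 >= 2g - 1 = 155, D is non-special.
l(D) = 168 - 78 + 1 = 91

91


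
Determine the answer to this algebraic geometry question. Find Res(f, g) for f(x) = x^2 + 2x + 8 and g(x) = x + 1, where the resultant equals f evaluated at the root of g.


For Res(f, x - c), we evaluate f at x = c.
f(-1) = (-1)^2 + 2*(-1) + 8
= 1 - 2 + 8
= -1 + 8 = 7
Res(f, g) = 7

7


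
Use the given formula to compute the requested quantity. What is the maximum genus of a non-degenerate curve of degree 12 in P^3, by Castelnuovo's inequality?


Castelnuovo's bound: write d - 1 = m(r-1) + epsilon with 0 <= epsilon < r-1.
d - 1 = 12 - 1 = 11
r - 1 = 3 - 1 = 2
11 = 5*2 + 1, so m = 5, epsilon = 1
pi(d, r) = m(m-1)(r-1)/2 + m*epsilon
= 5*4*2/2 + 5*1
= 40/2 + 5
= 20 + 5 = 25

25


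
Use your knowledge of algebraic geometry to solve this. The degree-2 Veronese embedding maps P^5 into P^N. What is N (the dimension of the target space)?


The Veronese embedding v_d: P^n -> P^N maps each point to all
degree-d monomials in n+1 homogeneous coordinates.
N = C(n+d, d) - 1
N = C(5+2, 2) - 1
N = C(7, 2) - 1
C(7, 2) = 21
N = 21 - 1 = 20

20


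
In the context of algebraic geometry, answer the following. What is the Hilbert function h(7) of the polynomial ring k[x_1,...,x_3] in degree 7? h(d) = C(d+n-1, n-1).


The Hilbert function for the polynomial ring in 3 variables is:
h(d) = C(d+n-1, n-1)
h(7) = C(7+3-1, 3-1) = C(9, 2)
= 9! / (2! * 7!)
= 36

36


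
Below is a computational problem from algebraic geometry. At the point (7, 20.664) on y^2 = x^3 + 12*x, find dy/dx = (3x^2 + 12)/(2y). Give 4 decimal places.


Using implicit differentiation of y^2 = x^3 + 12*x:
2y * dy/dx = 3x^2 + 12
dy/dx = (3x^2 + 12)/(2y)
Numerator: 3*7^2 + 12 = 159
Denominator: 2*20.664 = 41.328
dy/dx = 159/41.328 = 3.8473

3.8473


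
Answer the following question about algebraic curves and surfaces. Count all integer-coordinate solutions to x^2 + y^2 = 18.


Systematically check integer values of x where x^2 <= 18.
For each valid x, check if 18 - x^2 is a perfect square.
x=3: 18 - 9 = 9, sqrt = 3 (valid)
Total integer solutions found: 4

4


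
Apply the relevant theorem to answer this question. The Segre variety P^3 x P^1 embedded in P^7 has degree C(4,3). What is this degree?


The degree of the Segre variety P^3 x P^1 is C(m+n, m).
= C(4, 3)
= 4

4


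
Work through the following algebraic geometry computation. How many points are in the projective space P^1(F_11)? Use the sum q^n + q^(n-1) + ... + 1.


P^1(F_11) has (q^(n+1) - 1)/(q - 1) points.
= 11^1 + 11^0
= 11 + 1
= 12

12


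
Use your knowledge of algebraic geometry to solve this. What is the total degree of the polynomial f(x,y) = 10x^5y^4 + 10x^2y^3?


Examine each term for its total degree (sum of exponents).
  Term '10x^5y^4' has total degree 5+4 = 9.
  Term '10x^2y^3' has total degree 2+3 = 5.
The maximum total degree among all terms is 9.

9


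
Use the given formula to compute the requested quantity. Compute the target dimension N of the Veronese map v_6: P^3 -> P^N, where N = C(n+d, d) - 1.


The Veronese embedding v_d: P^n -> P^N maps each point to all
degree-d monomials in n+1 homogeneous coordinates.
N = C(n+d, d) - 1
N = C(3+6, 6) - 1
N = C(9, 6) - 1
C(9, 6) = 84
N = 84 - 1 = 83

83


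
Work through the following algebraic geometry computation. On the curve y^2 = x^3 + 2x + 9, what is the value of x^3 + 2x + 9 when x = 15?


Compute x^3 + 2x + 9 at x = 15:
x^3 = 15^3 = 3375
2*x = 2*15 = 30
Sum: 3375 + 30 + 9 = 3414

3414


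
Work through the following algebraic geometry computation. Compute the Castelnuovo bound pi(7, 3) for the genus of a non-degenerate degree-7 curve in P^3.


Castelnuovo's bound: write d - 1 = m(r-1) + epsilon with 0 <= epsilon < r-1.
d - 1 = 7 - 1 = 6
r - 1 = 3 - 1 = 2
6 = 3*2 + 0, so m = 3, epsilon = 0
pi(d, r) = m(m-1)(r-1)/2 + m*epsilon
= 3*2*2/2 + 3*0
= 12/2 + 0
= 6 + 0 = 6

6


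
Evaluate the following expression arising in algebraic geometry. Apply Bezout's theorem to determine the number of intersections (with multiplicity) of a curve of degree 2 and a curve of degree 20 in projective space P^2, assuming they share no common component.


Bezout's theorem states the intersection count equals the product of degrees.
Intersection count = 2 * 20 = 40

40


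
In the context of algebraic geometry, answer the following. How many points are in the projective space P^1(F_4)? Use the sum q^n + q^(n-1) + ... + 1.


P^1(F_4) has (q^(n+1) - 1)/(q - 1) points.
= 4^1 + 4^0
= 4 + 1
= 5

5


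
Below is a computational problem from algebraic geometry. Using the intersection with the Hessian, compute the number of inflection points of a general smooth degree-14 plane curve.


For a general smooth plane curve C of degree d, the inflection points are
the intersection of C with its Hessian curve, which has degree 3(d-2).
By Bezout, the total intersection number is d * 3(d-2) = 14 * 36 = 504.
For a general curve every flex is ordinary, so each contributes
multiplicity 1 to C·Hess(C), and the number of distinct inflection
points is 3d(d-2).
Inflection points = 3*14*(14-2) = 3*14*12 = 504

504


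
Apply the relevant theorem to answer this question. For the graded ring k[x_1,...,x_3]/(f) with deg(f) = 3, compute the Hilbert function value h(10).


For R = k[x_1,...,x_n]/(f) with f homogeneous of degree e:
The Hilbert series is (1 - t^e)/(1 - t)^n.
So h(d) = C(d+n-1, n-1) - C(d-e+n-1, n-1) for d >= e.
With n=3, e=3, d=10:
C(10+3-1, 3-1) = C(12, 2) = 66
C(10-3+3-1, 3-1) = C(9, 2) = 36
h(10) = 66 - 36 = 30

30


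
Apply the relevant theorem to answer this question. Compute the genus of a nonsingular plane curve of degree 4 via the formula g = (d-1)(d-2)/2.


Using the genus formula for smooth plane curves:
g = (d-1)(d-2)/2
g = (4-1)(4-2)/2
g = 3*2/2
g = 6/2 = 3

3


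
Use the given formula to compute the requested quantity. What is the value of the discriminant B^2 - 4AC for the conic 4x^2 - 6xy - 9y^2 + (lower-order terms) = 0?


The discriminant of a conic Ax^2 + Bxy + Cy^2 + ... = 0 is B^2 - 4AC.
B^2 = (-6)^2 = 36
4AC = 4*4*(-9) = -144
Discriminant = 36 + 144 = 180

180


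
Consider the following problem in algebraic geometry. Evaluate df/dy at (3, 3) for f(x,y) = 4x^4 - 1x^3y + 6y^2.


df/dy = (-1)*x^3 + 2*6*y^1
At (3,3): (-1)*3^3 + 2*6*3^1
= -27 + 36
= 9

9


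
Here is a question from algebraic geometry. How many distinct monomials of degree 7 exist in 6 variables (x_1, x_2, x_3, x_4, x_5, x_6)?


The number of degree-7 monomials in 6 variables is C(d+n-1, n-1).
= C(7+6-1, 6-1) = C(12, 5)
= 792

792


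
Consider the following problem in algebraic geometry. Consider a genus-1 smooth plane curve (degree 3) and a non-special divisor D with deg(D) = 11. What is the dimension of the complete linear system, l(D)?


First, compute the genus of a smooth plane curve of degree 3:
g = (d-1)(d-2)/2 = (3-1)(3-2)/2 = 1
For a non-special divisor D (i.e., h^1(D) = 0), Riemann-Roch gives:
l(D) = deg(D) - g + 1
Since deg(D) = 11 >= 2g - 1 = 1, D is non-special.
l(D) = 11 - 1 + 1 = 11

11


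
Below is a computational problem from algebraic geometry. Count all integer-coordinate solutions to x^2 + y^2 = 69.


Systematically check integer values of x where x^2 <= 69.
For each valid x, check if 69 - x^2 is a perfect square.
Total integer solutions found: 0

0


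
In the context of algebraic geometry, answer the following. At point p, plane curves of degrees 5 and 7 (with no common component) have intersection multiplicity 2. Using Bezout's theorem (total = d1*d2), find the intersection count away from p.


By Bezout's theorem, the total intersection number is d1 * d2.
Total = 5 * 7 = 35
Intersection multiplicity at p = 2
Remaining intersections = 35 - 2 = 33

33


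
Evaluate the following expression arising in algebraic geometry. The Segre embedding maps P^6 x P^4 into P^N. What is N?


The Segre embedding maps P^m x P^n into P^N via
all products of coordinates from each factor.
N = (m+1)(n+1) - 1
N = (6+1)(4+1) - 1
N = 7*5 - 1
N = 35 - 1 = 34

34


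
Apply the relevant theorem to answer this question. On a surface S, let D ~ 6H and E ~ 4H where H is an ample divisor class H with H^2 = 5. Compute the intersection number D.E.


Using bilinearity of the intersection pairing on a surface S:
(aH).(bH) = ab * (H.H)
We have H^2 = 5.
D.E = (6H).(4H) = 6*4*5
= 24*5
= 120

120


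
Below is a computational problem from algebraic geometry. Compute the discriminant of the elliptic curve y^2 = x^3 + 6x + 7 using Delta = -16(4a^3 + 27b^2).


Compute each component:
4a^3 = 4*6^3 = 4*216 = 864
27b^2 = 27*7^2 = 27*49 = 1323
4a^3 + 27b^2 = 864 + 1323 = 2187
Delta = -16*2187 = -34992

-34992


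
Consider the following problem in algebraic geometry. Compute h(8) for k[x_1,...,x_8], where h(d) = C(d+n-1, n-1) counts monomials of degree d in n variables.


The Hilbert function for the polynomial ring in 8 variables is:
h(d) = C(d+n-1, n-1)
h(8) = C(8+8-1, 8-1) = C(15, 7)
= 15! / (7! * 8!)
= 6435

6435


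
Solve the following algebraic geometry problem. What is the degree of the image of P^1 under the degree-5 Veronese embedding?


The Veronese variety v_5(P^1) has degree d^r.
d^r = 5^1 = 5

5


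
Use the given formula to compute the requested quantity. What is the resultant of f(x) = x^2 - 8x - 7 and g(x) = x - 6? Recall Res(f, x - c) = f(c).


For Res(f, x - c), we evaluate f at x = c.
f(6) = 6^2 - 8*6 - 7
= 36 - 48 - 7
= -12 - 7 = -19
Res(f, g) = -19

-19


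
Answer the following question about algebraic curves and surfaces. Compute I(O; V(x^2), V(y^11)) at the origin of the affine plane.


The intersection multiplicity of V(x^a) and V(y^b) at the origin is:
I(O; V(x^2), V(y^11)) = dim_k(k[x,y]/(x^2, y^11))
A basis for k[x,y]/(x^2, y^11) is the set of monomials x^i * y^j
where 0 <= i < 2 and 0 <= j < 11.
The number of such monomials is 2 * 11 = 22

22


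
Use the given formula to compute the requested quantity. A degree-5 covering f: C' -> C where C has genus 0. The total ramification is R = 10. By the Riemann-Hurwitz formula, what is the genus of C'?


Riemann-Hurwitz formula: 2g' - 2 = d(2g - 2) + R
Given: d = 5, g = 0, R = 10
2g' - 2 = 5*(2*0 - 2) + 10
2g' - 2 = 5*(-2) + 10
2g' - 2 = -10 + 10 = 0
2g' = 2
g' = 1

1


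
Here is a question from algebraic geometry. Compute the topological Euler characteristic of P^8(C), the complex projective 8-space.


The complex projective space P^8 has one cell in each even real dimension 0, 2, ..., 16.
The cohomology groups are H^{2k}(P^8) = Z for k = 0,...,8, and 0 otherwise.
Euler characteristic = sum of Betti numbers = 1 per even-dimensional cohomology group.
chi(P^8) = 8 + 1 = 9

9


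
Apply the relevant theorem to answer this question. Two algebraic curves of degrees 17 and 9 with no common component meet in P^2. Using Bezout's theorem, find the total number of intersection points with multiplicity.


Bezout's theorem states the intersection count equals the product of degrees.
Intersection count = 17 * 9 = 153

153


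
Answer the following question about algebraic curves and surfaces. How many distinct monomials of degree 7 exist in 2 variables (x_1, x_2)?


The number of degree-7 monomials in 2 variables is C(d+n-1, n-1).
= C(7+2-1, 2-1) = C(8, 1)
= 8

8


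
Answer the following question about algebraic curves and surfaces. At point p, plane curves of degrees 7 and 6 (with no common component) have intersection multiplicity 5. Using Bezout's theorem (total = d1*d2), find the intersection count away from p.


By Bezout's theorem, the total intersection number is d1 * d2.
Total = 7 * 6 = 42
Intersection multiplicity at p = 5
Remaining intersections = 42 - 5 = 37

37


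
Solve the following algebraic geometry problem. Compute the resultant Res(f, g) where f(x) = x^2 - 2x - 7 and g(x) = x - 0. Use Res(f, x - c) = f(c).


For Res(f, x - c), we evaluate f at x = c.
f(0) = 0^2 - 2*0 - 7
= 0 + 0 - 7
= 0 - 7 = -7
Res(f, g) = -7

-7


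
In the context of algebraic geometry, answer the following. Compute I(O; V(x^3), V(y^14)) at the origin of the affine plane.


The intersection multiplicity of V(x^a) and V(y^b) at the origin is:
I(O; V(x^3), V(y^14)) = dim_k(k[x,y]/(x^3, y^14))
A basis for k[x,y]/(x^3, y^14) is the set of monomials x^i * y^j
where 0 <= i < 3 and 0 <= j < 14.
The number of such monomials is 3 * 14 = 42

42


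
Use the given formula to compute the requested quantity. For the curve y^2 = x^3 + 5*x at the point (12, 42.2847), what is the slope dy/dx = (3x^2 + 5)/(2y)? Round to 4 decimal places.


Using implicit differentiation of y^2 = x^3 + 5*x:
2y * dy/dx = 3x^2 + 5
dy/dx = (3x^2 + 5)/(2y)
Numerator: 3*12^2 + 5 = 437
Denominator: 2*42.2847 = 84.5694
dy/dx = 437/84.5694 = 5.1674

5.1674


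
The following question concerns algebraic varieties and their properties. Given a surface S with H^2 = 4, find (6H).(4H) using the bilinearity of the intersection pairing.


Using bilinearity of the intersection pairing on a surface S:
(aH).(bH) = ab * (H.H)
We have H^2 = 4.
D.E = (6H).(4H) = 6*4*4
= 24*4
= 96

96


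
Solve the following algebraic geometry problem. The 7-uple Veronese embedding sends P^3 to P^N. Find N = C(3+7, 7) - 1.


The Veronese embedding v_d: P^n -> P^N maps each point to all
degree-d monomials in n+1 homogeneous coordinates.
N = C(n+d, d) - 1
N = C(3+7, 7) - 1
N = C(10, 7) - 1
C(10, 7) = 120
N = 120 - 1 = 119

119


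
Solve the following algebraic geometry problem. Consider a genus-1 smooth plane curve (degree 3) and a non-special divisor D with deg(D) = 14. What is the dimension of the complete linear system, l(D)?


First, compute the genus of a smooth plane curve of degree 3:
g = (d-1)(d-2)/2 = (3-1)(3-2)/2 = 1
For a non-special divisor D (i.e., h^1(D) = 0), Riemann-Roch gives:
l(D) = deg(D) - g + 1
Since deg(D) = 14 >= 2g - 1 = 1, D is non-special.
l(D) = 14 - 1 + 1 = 14

14


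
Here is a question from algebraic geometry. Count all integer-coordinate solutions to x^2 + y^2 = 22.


Systematically check integer values of x where x^2 <= 22.
For each valid x, check if 22 - x^2 is a perfect square.
Total integer solutions found: 0

0


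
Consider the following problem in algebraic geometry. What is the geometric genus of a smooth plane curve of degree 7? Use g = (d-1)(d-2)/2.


Using the genus formula for smooth plane curves:
g = (d-1)(d-2)/2
g = (7-1)(7-2)/2
g = 6*5/2
g = 30/2 = 15

15


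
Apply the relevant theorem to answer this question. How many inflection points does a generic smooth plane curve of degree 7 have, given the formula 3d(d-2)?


For a general smooth plane curve C of degree d, the inflection points are
the intersection of C with its Hessian curve, which has degree 3(d-2).
By Bezout, the total intersection number is d * 3(d-2) = 7 * 15 = 105.
For a general curve every flex is ordinary, so each contributes
multiplicity 1 to C·Hess(C), and the number of distinct inflection
points is 3d(d-2).
Inflection points = 3*7*(7-2) = 3*7*5 = 105

105


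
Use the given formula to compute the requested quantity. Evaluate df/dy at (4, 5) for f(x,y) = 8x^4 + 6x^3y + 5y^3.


df/dy = 6*x^3 + 3*5*y^2
At (4,5): 6*4^3 + 3*5*5^2
= 384 + 375
= 759

759


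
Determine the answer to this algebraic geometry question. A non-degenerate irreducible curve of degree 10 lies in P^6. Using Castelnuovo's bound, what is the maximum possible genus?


Castelnuovo's bound: write d - 1 = m(r-1) + epsilon with 0 <= epsilon < r-1.
d - 1 = 10 - 1 = 9
r - 1 = 6 - 1 = 5
9 = 1*5 + 4, so m = 1, epsilon = 4
pi(d, r) = m(m-1)(r-1)/2 + m*epsilon
= 1*0*5/2 + 1*4
= 0/2 + 4
= 0 + 4 = 4

4


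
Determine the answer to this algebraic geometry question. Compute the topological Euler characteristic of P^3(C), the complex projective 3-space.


The complex projective space P^3 has one cell in each even real dimension 0, 2, ..., 6.
The cohomology groups are H^{2k}(P^3) = Z for k = 0,...,3, and 0 otherwise.
Euler characteristic = sum of Betti numbers = 1 per even-dimensional cohomology group.
chi(P^3) = 3 + 1 = 4

4


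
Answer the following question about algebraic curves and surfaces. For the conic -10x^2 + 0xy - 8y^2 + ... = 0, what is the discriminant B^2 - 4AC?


The discriminant of a conic Ax^2 + Bxy + Cy^2 + ... = 0 is B^2 - 4AC.
B^2 = 0^2 = 0
4AC = 4*(-10)*(-8) = 320
Discriminant = 0 - 320 = -320

-320


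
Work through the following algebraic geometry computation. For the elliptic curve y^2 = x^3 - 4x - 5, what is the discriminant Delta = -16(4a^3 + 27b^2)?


Compute each component:
4a^3 = 4*(-4)^3 = 4*(-64) = -256
27b^2 = 27*(-5)^2 = 27*25 = 675
4a^3 + 27b^2 = -256 + 675 = 419
Delta = -16*419 = -6704

-6704


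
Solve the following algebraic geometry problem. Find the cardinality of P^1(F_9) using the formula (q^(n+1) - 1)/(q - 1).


P^1(F_9) has (q^(n+1) - 1)/(q - 1) points.
= 9^1 + 9^0
= 9 + 1
= 10

10


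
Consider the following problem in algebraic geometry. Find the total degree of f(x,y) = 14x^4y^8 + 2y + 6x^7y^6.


Examine each term for its total degree (sum of exponents).
  Term '14x^4y^8' has total degree 4+8 = 12.
  Term '2y' has total degree 0+1 = 1.
  Term '6x^7y^6' has total degree 7+6 = 13.
The maximum total degree among all terms is 13.

13


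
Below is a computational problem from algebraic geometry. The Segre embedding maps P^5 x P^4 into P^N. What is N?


The Segre embedding maps P^m x P^n into P^N via
all products of coordinates from each factor.
N = (m+1)(n+1) - 1
N = (5+1)(4+1) - 1
N = 6*5 - 1
N = 30 - 1 = 29

29


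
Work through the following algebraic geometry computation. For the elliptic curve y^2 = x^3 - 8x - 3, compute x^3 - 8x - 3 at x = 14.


Compute x^3 - 8x - 3 at x = 14:
x^3 = 14^3 = 2744
(-8)*x = (-8)*14 = -112
Sum: 2744 - 112 - 3 = 2629

2629


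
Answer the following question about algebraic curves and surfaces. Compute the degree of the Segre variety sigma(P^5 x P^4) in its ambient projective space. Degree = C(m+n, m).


The degree of the Segre variety P^5 x P^4 is C(m+n, m).
= C(9, 5)
= 126

126


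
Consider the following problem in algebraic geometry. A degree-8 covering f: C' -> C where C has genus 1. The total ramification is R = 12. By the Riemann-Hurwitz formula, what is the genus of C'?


Riemann-Hurwitz formula: 2g' - 2 = d(2g - 2) + R
Given: d = 8, g = 1, R = 12
2g' - 2 = 8*(2*1 - 2) + 12
2g' - 2 = 8*0 + 12
2g' - 2 = 0 + 12 = 12
2g' = 14
g' = 7

7


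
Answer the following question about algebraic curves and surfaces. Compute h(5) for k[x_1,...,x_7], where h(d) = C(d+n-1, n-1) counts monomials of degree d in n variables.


The Hilbert function for the polynomial ring in 7 variables is:
h(d) = C(d+n-1, n-1)
h(5) = C(5+7-1, 7-1) = C(11, 6)
= 11! / (6! * 5!)
= 462

462


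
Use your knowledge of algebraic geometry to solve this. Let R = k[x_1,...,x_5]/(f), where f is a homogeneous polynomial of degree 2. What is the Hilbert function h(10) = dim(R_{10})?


For R = k[x_1,...,x_n]/(f) with f homogeneous of degree e:
The Hilbert series is (1 - t^e)/(1 - t)^n.
So h(d) = C(d+n-1, n-1) - C(d-e+n-1, n-1) for d >= e.
With n=5, e=2, d=10:
C(10+5-1, 5-1) = C(14, 4) = 1001
C(10-2+5-1, 5-1) = C(12, 4) = 495
h(10) = 1001 - 495 = 506

506


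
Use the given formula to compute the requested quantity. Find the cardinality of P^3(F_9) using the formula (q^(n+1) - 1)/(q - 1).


P^3(F_9) has (q^(n+1) - 1)/(q - 1) points.
= 9^3 + 9^2 + 9^1 + 9^0
= 729 + 81 + 9 + 1
= 820

820


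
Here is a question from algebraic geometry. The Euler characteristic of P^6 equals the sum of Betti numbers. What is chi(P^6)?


The complex projective space P^6 has one cell in each even real dimension 0, 2, ..., 12.
The cohomology groups are H^{2k}(P^6) = Z for k = 0,...,6, and 0 otherwise.
Euler characteristic = sum of Betti numbers = 1 per even-dimensional cohomology group.
chi(P^6) = 6 + 1 = 7

7


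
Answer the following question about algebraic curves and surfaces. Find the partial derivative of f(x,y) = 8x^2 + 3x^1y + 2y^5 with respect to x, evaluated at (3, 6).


df/dx = 2*8*x^1 + 1*3*x^0*y
At (3,6): 2*8*3^1 + 1*3*3^0*6
= 48 + 18
= 66

66


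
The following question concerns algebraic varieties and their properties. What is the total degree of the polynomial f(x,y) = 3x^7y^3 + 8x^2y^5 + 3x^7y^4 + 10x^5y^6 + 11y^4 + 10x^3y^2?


Examine each term for its total degree (sum of exponents).
  Term '3x^7y^3' has total degree 7+3 = 10.
  Term '8x^2y^5' has total degree 2+5 = 7.
  Term '3x^7y^4' has total degree 7+4 = 11.
  Term '10x^5y^6' has total degree 5+6 = 11.
  Term '11y^4' has total degree 0+4 = 4.
  Term '10x^3y^2' has total degree 3+2 = 5.
The maximum total degree among all terms is 11.

11


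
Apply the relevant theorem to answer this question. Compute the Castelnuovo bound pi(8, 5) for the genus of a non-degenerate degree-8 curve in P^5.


Castelnuovo's bound: write d - 1 = m(r-1) + epsilon with 0 <= epsilon < r-1.
d - 1 = 8 - 1 = 7
r - 1 = 5 - 1 = 4
7 = 1*4 + 3, so m = 1, epsilon = 3
pi(d, r) = m(m-1)(r-1)/2 + m*epsilon
= 1*0*4/2 + 1*3
= 0/2 + 3
= 0 + 3 = 3

3


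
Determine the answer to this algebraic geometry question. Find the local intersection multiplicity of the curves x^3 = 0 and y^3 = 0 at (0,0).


The intersection multiplicity of V(x^a) and V(y^b) at the origin is:
I(O; V(x^3), V(y^3)) = dim_k(k[x,y]/(x^3, y^3))
A basis for k[x,y]/(x^3, y^3) is the set of monomials x^i * y^j
where 0 <= i < 3 and 0 <= j < 3.
The number of such monomials is 3 * 3 = 9

9


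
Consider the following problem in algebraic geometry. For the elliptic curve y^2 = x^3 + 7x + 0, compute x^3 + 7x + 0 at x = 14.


Compute x^3 + 7x + 0 at x = 14:
x^3 = 14^3 = 2744
7*x = 7*14 = 98
Sum: 2744 + 98 + 0 = 2842

2842


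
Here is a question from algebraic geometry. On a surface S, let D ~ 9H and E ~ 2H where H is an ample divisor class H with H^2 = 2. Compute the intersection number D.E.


Using bilinearity of the intersection pairing on a surface S:
(aH).(bH) = ab * (H.H)
We have H^2 = 2.
D.E = (9H).(2H) = 9*2*2
= 18*2
= 36

36


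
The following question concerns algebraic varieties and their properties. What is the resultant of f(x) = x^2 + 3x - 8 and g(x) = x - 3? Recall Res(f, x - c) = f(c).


For Res(f, x - c), we evaluate f at x = c.
f(3) = 3^2 + 3*3 - 8
= 9 + 9 - 8
= 18 - 8 = 10
Res(f, g) = 10

10


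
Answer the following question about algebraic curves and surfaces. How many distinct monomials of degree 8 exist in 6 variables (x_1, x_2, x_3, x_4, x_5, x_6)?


The number of degree-8 monomials in 6 variables is C(d+n-1, n-1).
= C(8+6-1, 6-1) = C(13, 5)
= 1287

1287


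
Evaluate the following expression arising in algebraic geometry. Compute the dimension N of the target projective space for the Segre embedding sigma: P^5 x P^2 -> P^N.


The Segre embedding maps P^m x P^n into P^N via
all products of coordinates from each factor.
N = (m+1)(n+1) - 1
N = (5+1)(2+1) - 1
N = 6*3 - 1
N = 18 - 1 = 17

17


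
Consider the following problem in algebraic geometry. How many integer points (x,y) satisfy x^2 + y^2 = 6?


Systematically check integer values of x where x^2 <= 6.
For each valid x, check if 6 - x^2 is a perfect square.
Total integer solutions found: 0

0


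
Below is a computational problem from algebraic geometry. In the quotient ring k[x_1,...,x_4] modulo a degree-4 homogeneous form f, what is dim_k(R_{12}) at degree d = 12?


For R = k[x_1,...,x_n]/(f) with f homogeneous of degree e:
The Hilbert series is (1 - t^e)/(1 - t)^n.
So h(d) = C(d+n-1, n-1) - C(d-e+n-1, n-1) for d >= e.
With n=4, e=4, d=12:
C(12+4-1, 4-1) = C(15, 3) = 455
C(12-4+4-1, 4-1) = C(11, 3) = 165
h(12) = 455 - 165 = 290

290


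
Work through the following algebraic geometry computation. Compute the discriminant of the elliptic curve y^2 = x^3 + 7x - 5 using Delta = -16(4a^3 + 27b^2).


Compute each component:
4a^3 = 4*7^3 = 4*343 = 1372
27b^2 = 27*(-5)^2 = 27*25 = 675
4a^3 + 27b^2 = 1372 + 675 = 2047
Delta = -16*2047 = -32752

-32752


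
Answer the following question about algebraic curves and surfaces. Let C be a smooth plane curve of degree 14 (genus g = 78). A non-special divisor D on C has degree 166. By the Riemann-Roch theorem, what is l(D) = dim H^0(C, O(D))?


First, compute the genus of a smooth plane curve of degree 14:
g = (d-1)(d-2)/2 = (14-1)(14-2)/2 = 78
For a non-special divisor D (i.e., h^1(D) = 0), Riemann-Roch gives:
l(D) = deg(D) - g + 1
Since deg(D) = 166 >= 2g - 1 = 155, D is non-special.
l(D) = 166 - 78 + 1 = 89

89


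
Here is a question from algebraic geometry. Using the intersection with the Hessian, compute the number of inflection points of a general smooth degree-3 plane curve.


For a general smooth plane curve C of degree d, the inflection points are
the intersection of C with its Hessian curve, which has degree 3(d-2).
By Bezout, the total intersection number is d * 3(d-2) = 3 * 3 = 9.
For a general curve every flex is ordinary, so each contributes
multiplicity 1 to C·Hess(C), and the number of distinct inflection
points is 3d(d-2).
Inflection points = 3*3*(3-2) = 3*3*1 = 9

9


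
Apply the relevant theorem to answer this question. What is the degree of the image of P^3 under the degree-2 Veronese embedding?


The Veronese variety v_2(P^3) has degree d^r.
d^r = 2^3 = 8

8


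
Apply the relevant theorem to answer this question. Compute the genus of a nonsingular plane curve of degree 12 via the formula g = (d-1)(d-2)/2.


Using the genus formula for smooth plane curves:
g = (d-1)(d-2)/2
g = (12-1)(12-2)/2
g = 11*10/2
g = 110/2 = 55

55


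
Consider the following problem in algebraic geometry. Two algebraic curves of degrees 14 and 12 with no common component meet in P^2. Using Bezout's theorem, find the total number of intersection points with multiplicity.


Bezout's theorem states the intersection count equals the product of degrees.
Intersection count = 14 * 12 = 168

168


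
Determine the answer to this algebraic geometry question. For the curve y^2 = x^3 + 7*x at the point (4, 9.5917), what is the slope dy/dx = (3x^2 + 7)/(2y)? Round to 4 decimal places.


Using implicit differentiation of y^2 = x^3 + 7*x:
2y * dy/dx = 3x^2 + 7
dy/dx = (3x^2 + 7)/(2y)
Numerator: 3*4^2 + 7 = 55
Denominator: 2*9.5917 = 19.1834
dy/dx = 55/19.1834 = 2.8671

2.8671


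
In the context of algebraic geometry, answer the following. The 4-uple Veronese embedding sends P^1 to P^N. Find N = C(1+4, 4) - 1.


The Veronese embedding v_d: P^n -> P^N maps each point to all
degree-d monomials in n+1 homogeneous coordinates.
N = C(n+d, d) - 1
N = C(1+4, 4) - 1
N = C(5, 4) - 1
C(5, 4) = 5
N = 5 - 1 = 4

4


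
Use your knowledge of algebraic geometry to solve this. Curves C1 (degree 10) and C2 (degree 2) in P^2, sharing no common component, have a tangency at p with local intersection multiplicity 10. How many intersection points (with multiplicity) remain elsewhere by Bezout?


By Bezout's theorem, the total intersection number is d1 * d2.
Total = 10 * 2 = 20
Intersection multiplicity at p = 10
Remaining intersections = 20 - 10 = 10

10


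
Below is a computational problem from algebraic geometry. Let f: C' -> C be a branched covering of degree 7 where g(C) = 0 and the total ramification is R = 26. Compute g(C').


Riemann-Hurwitz formula: 2g' - 2 = d(2g - 2) + R
Given: d = 7, g = 0, R = 26
2g' - 2 = 7*(2*0 - 2) + 26
2g' - 2 = 7*(-2) + 26
2g' - 2 = -14 + 26 = 12
2g' = 14
g' = 7

7


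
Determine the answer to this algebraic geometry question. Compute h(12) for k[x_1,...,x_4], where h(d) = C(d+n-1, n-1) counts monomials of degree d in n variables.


The Hilbert function for the polynomial ring in 4 variables is:
h(d) = C(d+n-1, n-1)
h(12) = C(12+4-1, 4-1) = C(15, 3)
= 15! / (3! * 12!)
= 455

455


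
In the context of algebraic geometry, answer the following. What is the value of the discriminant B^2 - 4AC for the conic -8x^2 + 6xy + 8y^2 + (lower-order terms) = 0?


The discriminant of a conic Ax^2 + Bxy + Cy^2 + ... = 0 is B^2 - 4AC.
B^2 = 6^2 = 36
4AC = 4*(-8)*8 = -256
Discriminant = 36 + 256 = 292

292


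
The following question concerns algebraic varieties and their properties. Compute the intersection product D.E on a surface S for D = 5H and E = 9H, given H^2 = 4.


Using bilinearity of the intersection pairing on a surface S:
(aH).(bH) = ab * (H.H)
We have H^2 = 4.
D.E = (5H).(9H) = 5*9*4
= 45*4
= 180

180


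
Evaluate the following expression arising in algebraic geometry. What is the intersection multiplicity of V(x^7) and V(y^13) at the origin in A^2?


The intersection multiplicity of V(x^a) and V(y^b) at the origin is:
I(O; V(x^7), V(y^13)) = dim_k(k[x,y]/(x^7, y^13))
A basis for k[x,y]/(x^7, y^13) is the set of monomials x^i * y^j
where 0 <= i < 7 and 0 <= j < 13.
The number of such monomials is 7 * 13 = 91

91


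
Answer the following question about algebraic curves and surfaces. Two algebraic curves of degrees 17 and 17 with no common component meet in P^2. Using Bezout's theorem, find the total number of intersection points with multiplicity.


Bezout's theorem states the intersection count equals the product of degrees.
Intersection count = 17 * 17 = 289

289


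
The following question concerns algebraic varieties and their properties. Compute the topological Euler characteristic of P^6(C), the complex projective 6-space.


The complex projective space P^6 has one cell in each even real dimension 0, 2, ..., 12.
The cohomology groups are H^{2k}(P^6) = Z for k = 0,...,6, and 0 otherwise.
Euler characteristic = sum of Betti numbers = 1 per even-dimensional cohomology group.
chi(P^6) = 6 + 1 = 7

7


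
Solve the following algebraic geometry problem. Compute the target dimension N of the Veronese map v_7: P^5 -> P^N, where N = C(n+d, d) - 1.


The Veronese embedding v_d: P^n -> P^N maps each point to all
degree-d monomials in n+1 homogeneous coordinates.
N = C(n+d, d) - 1
N = C(5+7, 7) - 1
N = C(12, 7) - 1
C(12, 7) = 792
N = 792 - 1 = 791

791


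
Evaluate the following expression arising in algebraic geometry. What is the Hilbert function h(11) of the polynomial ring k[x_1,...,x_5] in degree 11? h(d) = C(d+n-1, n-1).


The Hilbert function for the polynomial ring in 5 variables is:
h(d) = C(d+n-1, n-1)
h(11) = C(11+5-1, 5-1) = C(15, 4)
= 15! / (4! * 11!)
= 1365

1365


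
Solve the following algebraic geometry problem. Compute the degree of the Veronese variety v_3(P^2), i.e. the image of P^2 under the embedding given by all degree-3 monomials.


The Veronese variety v_3(P^2) has degree d^r.
d^r = 3^2 = 9

9


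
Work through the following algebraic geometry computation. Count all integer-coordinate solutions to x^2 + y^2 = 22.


Systematically check integer values of x where x^2 <= 22.
For each valid x, check if 22 - x^2 is a perfect square.
Total integer solutions found: 0

0


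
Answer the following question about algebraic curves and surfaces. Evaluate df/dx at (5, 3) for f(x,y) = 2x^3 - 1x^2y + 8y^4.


df/dx = 3*2*x^2 + 2*(-1)*x^1*y
At (5,3): 3*2*5^2 + 2*(-1)*5^1*3
= 150 - 30
= 120

120


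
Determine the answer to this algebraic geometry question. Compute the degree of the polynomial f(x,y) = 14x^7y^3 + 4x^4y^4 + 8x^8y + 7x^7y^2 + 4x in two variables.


Examine each term for its total degree (sum of exponents).
  Term '14x^7y^3' has total degree 7+3 = 10.
  Term '4x^4y^4' has total degree 4+4 = 8.
  Term '8x^8y' has total degree 8+1 = 9.
  Term '7x^7y^2' has total degree 7+2 = 9.
  Term '4x' has total degree 1+0 = 1.
The maximum total degree among all terms is 10.

10


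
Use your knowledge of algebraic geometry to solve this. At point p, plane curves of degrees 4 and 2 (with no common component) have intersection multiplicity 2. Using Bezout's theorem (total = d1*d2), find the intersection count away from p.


By Bezout's theorem, the total intersection number is d1 * d2.
Total = 4 * 2 = 8
Intersection multiplicity at p = 2
Remaining intersections = 8 - 2 = 6

6


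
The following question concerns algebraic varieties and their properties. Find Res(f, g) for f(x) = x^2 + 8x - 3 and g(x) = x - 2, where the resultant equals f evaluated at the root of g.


For Res(f, x - c), we evaluate f at x = c.
f(2) = 2^2 + 8*2 - 3
= 4 + 16 - 3
= 20 - 3 = 17
Res(f, g) = 17

17


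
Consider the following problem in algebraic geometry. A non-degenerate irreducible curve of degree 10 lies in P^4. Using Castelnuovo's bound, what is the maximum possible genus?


Castelnuovo's bound: write d - 1 = m(r-1) + epsilon with 0 <= epsilon < r-1.
d - 1 = 10 - 1 = 9
r - 1 = 4 - 1 = 3
9 = 3*3 + 0, so m = 3, epsilon = 0
pi(d, r) = m(m-1)(r-1)/2 + m*epsilon
= 3*2*3/2 + 3*0
= 18/2 + 0
= 9 + 0 = 9

9


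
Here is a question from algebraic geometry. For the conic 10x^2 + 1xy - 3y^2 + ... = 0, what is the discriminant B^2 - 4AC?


The discriminant of a conic Ax^2 + Bxy + Cy^2 + ... = 0 is B^2 - 4AC.
B^2 = 1^2 = 1
4AC = 4*10*(-3) = -120
Discriminant = 1 + 120 = 121

121


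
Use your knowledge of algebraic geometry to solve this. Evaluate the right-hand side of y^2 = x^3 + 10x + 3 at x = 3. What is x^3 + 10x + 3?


Compute x^3 + 10x + 3 at x = 3:
x^3 = 3^3 = 27
10*x = 10*3 = 30
Sum: 27 + 30 + 3 = 60

60


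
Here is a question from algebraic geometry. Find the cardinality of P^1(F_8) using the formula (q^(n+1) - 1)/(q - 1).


P^1(F_8) has (q^(n+1) - 1)/(q - 1) points.
= 8^1 + 8^0
= 8 + 1
= 9

9


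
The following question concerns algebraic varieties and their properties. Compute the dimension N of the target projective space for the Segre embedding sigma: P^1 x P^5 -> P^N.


The Segre embedding maps P^m x P^n into P^N via
all products of coordinates from each factor.
N = (m+1)(n+1) - 1
N = (1+1)(5+1) - 1
N = 2*6 - 1
N = 12 - 1 = 11

11


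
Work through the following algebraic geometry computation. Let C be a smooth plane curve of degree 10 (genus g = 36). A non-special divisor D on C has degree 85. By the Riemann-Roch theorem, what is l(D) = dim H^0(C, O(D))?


First, compute the genus of a smooth plane curve of degree 10:
g = (d-1)(d-2)/2 = (10-1)(10-2)/2 = 36
For a non-special divisor D (i.e., h^1(D) = 0), Riemann-Roch gives:
l(D) = deg(D) - g + 1
Since deg(D) = 85 >= 2g - 1 = 71, D is non-special.
l(D) = 85 - 36 + 1 = 50

50


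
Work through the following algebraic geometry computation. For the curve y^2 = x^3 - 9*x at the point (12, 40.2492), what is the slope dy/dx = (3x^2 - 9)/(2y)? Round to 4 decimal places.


Using implicit differentiation of y^2 = x^3 - 9*x:
2y * dy/dx = 3x^2 - 9
dy/dx = (3x^2 - 9)/(2y)
Numerator: 3*12^2 - 9 = 423
Denominator: 2*40.2492 = 80.4984
dy/dx = 423/80.4984 = 5.2548

5.2548


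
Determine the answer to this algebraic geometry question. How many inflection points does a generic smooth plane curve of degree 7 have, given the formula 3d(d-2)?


For a general smooth plane curve C of degree d, the inflection points are
the intersection of C with its Hessian curve, which has degree 3(d-2).
By Bezout, the total intersection number is d * 3(d-2) = 7 * 15 = 105.
For a general curve every flex is ordinary, so each contributes
multiplicity 1 to C·Hess(C), and the number of distinct inflection
points is 3d(d-2).
Inflection points = 3*7*(7-2) = 3*7*5 = 105

105


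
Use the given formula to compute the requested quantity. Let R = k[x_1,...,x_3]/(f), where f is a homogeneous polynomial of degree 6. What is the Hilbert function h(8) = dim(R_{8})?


For R = k[x_1,...,x_n]/(f) with f homogeneous of degree e:
The Hilbert series is (1 - t^e)/(1 - t)^n.
So h(d) = C(d+n-1, n-1) - C(d-e+n-1, n-1) for d >= e.
With n=3, e=6, d=8:
C(8+3-1, 3-1) = C(10, 2) = 45
C(8-6+3-1, 3-1) = C(4, 2) = 6
h(8) = 45 - 6 = 39

39


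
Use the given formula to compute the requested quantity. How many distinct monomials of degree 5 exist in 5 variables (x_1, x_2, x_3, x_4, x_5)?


The number of degree-5 monomials in 5 variables is C(d+n-1, n-1).
= C(5+5-1, 5-1) = C(9, 4)
= 126

126


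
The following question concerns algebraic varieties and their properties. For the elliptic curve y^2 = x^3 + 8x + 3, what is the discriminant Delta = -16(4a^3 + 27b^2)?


Compute each component:
4a^3 = 4*8^3 = 4*512 = 2048
27b^2 = 27*3^2 = 27*9 = 243
4a^3 + 27b^2 = 2048 + 243 = 2291
Delta = -16*2291 = -36656

-36656


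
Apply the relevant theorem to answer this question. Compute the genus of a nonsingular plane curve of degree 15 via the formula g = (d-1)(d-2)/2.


Using the genus formula for smooth plane curves:
g = (d-1)(d-2)/2
g = (15-1)(15-2)/2
g = 14*13/2
g = 182/2 = 91

91


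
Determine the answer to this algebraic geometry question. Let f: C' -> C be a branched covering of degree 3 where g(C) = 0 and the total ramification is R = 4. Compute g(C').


Riemann-Hurwitz formula: 2g' - 2 = d(2g - 2) + R
Given: d = 3, g = 0, R = 4
2g' - 2 = 3*(2*0 - 2) + 4
2g' - 2 = 3*(-2) + 4
2g' - 2 = -6 + 4 = -2
2g' = 0
g' = 0

0


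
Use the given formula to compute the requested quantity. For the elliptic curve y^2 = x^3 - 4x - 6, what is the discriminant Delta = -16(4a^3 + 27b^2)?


Compute each component:
4a^3 = 4*(-4)^3 = 4*(-64) = -256
27b^2 = 27*(-6)^2 = 27*36 = 972
4a^3 + 27b^2 = -256 + 972 = 716
Delta = -16*716 = -11456

-11456


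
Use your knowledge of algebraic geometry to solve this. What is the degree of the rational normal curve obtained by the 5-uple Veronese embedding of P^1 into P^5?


The rational normal curve in P^5 is the image of P^1 under the 5-uple Veronese.
A general hyperplane in P^5 pulls back to a degree-5 form on P^1, which has 5 zeros,
so the curve meets a general hyperplane in 5 points. Degree = 5.

5


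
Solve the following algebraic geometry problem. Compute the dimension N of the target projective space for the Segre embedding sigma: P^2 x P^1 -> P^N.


The Segre embedding maps P^m x P^n into P^N via
all products of coordinates from each factor.
N = (m+1)(n+1) - 1
N = (2+1)(1+1) - 1
N = 3*2 - 1
N = 6 - 1 = 5

5


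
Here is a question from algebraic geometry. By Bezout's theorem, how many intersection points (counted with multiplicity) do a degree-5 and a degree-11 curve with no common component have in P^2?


Bezout's theorem states the intersection count equals the product of degrees.
Intersection count = 5 * 11 = 55

55


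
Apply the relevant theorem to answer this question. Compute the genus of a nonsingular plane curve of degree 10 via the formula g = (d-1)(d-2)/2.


Using the genus formula for smooth plane curves:
g = (d-1)(d-2)/2
g = (10-1)(10-2)/2
g = 9*8/2
g = 72/2 = 36

36


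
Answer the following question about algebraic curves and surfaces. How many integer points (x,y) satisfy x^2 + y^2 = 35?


Systematically check integer values of x where x^2 <= 35.
For each valid x, check if 35 - x^2 is a perfect square.
Total integer solutions found: 0

0
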